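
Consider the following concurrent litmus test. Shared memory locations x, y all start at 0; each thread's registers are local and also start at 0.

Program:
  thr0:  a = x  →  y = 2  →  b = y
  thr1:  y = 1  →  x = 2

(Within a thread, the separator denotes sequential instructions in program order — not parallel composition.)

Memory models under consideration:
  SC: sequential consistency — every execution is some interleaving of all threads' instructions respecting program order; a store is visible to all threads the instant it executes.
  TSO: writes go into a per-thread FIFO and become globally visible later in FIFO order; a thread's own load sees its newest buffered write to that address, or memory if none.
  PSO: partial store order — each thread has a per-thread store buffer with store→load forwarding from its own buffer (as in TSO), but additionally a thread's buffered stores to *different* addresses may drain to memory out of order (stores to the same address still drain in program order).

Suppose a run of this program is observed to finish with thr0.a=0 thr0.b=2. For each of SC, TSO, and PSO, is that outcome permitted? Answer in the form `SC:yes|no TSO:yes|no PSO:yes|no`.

outcome vector order: (thr0.a,thr0.b)
[SC] allowed = {01, 02, 22}
[TSO] allowed = {01, 02, 22}
[PSO] allowed = {01, 02, 21, 22}
target 02 ∈ {SC,TSO,PSO}

SC:yes TSO:yes PSO:yes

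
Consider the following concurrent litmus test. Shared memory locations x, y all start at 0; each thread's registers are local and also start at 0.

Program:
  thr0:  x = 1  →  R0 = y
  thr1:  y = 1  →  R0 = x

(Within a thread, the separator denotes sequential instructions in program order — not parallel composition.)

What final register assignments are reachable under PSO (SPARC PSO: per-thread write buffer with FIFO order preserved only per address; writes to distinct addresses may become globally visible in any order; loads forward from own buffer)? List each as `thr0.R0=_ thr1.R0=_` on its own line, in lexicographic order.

thr0.R0=0 thr1.R0=0
thr0.R0=0 thr1.R0=1
thr0.R0=1 thr1.R0=0
thr0.R0=1 thr1.R0=1

outcome vector order: (thr0.R0,thr1.R0)
|PSO outcomes| = 4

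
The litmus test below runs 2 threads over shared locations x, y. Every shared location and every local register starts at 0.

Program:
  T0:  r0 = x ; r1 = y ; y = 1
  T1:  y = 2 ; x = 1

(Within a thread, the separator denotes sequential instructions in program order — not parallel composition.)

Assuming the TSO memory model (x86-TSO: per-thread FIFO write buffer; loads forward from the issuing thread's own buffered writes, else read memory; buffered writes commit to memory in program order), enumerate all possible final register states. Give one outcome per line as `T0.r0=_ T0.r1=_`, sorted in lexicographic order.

T0.r0=0 T0.r1=0
T0.r0=0 T0.r1=2
T0.r0=1 T0.r1=2

outcome vector order: (T0.r0,T0.r1)
|TSO outcomes| = 3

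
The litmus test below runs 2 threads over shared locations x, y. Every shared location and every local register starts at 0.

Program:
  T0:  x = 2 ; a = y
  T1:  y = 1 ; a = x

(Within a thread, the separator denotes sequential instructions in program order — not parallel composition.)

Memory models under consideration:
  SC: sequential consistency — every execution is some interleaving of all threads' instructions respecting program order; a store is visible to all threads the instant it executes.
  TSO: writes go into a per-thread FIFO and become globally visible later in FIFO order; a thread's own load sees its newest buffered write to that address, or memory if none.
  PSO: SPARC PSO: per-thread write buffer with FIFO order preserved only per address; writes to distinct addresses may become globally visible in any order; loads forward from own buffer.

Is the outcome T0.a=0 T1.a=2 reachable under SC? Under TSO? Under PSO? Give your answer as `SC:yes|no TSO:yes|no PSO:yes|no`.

SC:yes TSO:yes PSO:yes

outcome vector order: (T0.a,T1.a)
SC: 3 outcomes — {02 10 12}
TSO: 4 outcomes — {00 02 10 12}
PSO: 4 outcomes — {00 02 10 12}
target 02 ∈ {SC,TSO,PSO}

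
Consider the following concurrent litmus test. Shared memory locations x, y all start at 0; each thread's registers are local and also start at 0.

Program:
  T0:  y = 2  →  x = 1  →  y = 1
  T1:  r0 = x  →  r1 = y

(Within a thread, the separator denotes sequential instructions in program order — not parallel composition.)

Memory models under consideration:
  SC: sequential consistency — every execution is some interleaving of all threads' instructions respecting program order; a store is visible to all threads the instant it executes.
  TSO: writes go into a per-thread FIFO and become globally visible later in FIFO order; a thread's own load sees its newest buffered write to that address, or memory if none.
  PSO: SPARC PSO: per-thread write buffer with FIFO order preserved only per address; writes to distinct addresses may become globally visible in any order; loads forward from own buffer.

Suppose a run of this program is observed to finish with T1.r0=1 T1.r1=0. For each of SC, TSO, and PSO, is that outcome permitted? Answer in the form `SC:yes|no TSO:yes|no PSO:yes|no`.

outcome vector order: (T1.r0,T1.r1)
SC: 5 outcomes — {<0 0> <0 1> <0 2> <1 1> <1 2>}
TSO: 5 outcomes — {<0 0> <0 1> <0 2> <1 1> <1 2>}
PSO: 6 outcomes — {<0 0> <0 1> <0 2> <1 0> <1 1> <1 2>}
target <1 0> ∈ {PSO}

SC:no TSO:no PSO:yes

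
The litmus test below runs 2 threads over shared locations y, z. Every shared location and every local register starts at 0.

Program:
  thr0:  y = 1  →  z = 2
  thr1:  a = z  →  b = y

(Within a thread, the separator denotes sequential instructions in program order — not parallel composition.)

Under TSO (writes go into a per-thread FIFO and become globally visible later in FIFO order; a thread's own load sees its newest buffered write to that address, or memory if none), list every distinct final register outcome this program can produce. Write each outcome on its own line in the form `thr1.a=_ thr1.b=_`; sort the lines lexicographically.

thr1.a=0 thr1.b=0
thr1.a=0 thr1.b=1
thr1.a=2 thr1.b=1

outcome vector order: (thr1.a,thr1.b)
|TSO outcomes| = 3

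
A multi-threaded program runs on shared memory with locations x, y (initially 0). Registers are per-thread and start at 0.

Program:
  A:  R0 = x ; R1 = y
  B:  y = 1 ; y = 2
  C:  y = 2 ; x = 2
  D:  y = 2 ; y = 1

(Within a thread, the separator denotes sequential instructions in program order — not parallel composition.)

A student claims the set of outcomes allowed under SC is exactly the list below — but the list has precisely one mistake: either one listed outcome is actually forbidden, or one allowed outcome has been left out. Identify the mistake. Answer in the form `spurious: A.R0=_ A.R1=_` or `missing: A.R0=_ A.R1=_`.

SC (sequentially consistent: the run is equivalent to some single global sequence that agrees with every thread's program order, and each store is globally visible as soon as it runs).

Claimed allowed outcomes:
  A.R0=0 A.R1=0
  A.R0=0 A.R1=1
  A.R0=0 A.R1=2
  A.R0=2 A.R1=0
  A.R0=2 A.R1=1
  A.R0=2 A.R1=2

spurious: A.R0=2 A.R1=0

outcome vector order: (A.R0,A.R1)
under SC → <0 0>, <0 1>, <0 2>, <2 1>, <2 2>
claimed∖SC = {<2 0>}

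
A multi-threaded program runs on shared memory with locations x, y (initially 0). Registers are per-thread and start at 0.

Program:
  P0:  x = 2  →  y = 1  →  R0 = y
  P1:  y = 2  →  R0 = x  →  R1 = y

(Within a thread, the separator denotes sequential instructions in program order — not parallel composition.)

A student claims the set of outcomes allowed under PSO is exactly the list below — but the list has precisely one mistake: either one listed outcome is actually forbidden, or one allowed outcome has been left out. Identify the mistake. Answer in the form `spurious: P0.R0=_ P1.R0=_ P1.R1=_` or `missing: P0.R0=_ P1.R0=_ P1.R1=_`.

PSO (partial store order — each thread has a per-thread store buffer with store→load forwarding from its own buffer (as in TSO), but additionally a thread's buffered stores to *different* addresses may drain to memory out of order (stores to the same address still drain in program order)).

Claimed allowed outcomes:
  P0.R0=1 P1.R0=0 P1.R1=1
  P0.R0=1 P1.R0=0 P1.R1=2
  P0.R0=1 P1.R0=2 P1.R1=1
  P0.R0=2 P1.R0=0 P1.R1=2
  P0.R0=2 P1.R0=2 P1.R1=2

missing: P0.R0=1 P1.R0=2 P1.R1=2

outcome vector order: (P0.R0,P1.R0,P1.R1)
PSO: 6 outcomes — {101; 102; 121; 122; 202; 222}
PSO∖claimed = {122}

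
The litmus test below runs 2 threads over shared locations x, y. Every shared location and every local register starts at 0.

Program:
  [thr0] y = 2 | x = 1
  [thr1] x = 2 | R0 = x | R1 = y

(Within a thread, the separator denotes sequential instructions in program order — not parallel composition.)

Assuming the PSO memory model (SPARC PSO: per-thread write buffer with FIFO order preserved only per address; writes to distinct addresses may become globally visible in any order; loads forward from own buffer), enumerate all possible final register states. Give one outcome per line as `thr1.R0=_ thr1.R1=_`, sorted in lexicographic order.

thr1.R0=1 thr1.R1=0
thr1.R0=1 thr1.R1=2
thr1.R0=2 thr1.R1=0
thr1.R0=2 thr1.R1=2

outcome vector order: (thr1.R0,thr1.R1)
|PSO outcomes| = 4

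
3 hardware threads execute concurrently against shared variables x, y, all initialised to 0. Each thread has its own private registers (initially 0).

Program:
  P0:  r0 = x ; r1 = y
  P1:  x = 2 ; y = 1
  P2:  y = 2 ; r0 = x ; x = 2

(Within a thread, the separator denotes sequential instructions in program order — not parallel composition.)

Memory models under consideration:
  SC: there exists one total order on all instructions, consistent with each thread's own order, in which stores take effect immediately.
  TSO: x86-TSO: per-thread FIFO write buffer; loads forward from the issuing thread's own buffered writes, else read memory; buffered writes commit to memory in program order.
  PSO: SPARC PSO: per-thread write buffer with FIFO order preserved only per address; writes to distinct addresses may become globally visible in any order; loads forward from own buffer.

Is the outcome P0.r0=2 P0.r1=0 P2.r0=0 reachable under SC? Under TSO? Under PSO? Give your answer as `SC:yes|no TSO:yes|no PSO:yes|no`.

SC:no TSO:yes PSO:yes

outcome vector order: (P0.r0,P0.r1,P2.r0)
under SC → (0,0,0); (0,0,2); (0,1,0); (0,1,2); (0,2,0); (0,2,2); (2,0,2); (2,1,0); (2,1,2); (2,2,0); (2,2,2)
under TSO → (0,0,0); (0,0,2); (0,1,0); (0,1,2); (0,2,0); (0,2,2); (2,0,0); (2,0,2); (2,1,0); (2,1,2); (2,2,0); (2,2,2)
under PSO → (0,0,0); (0,0,2); (0,1,0); (0,1,2); (0,2,0); (0,2,2); (2,0,0); (2,0,2); (2,1,0); (2,1,2); (2,2,0); (2,2,2)
target (2,0,0) ∈ {TSO,PSO}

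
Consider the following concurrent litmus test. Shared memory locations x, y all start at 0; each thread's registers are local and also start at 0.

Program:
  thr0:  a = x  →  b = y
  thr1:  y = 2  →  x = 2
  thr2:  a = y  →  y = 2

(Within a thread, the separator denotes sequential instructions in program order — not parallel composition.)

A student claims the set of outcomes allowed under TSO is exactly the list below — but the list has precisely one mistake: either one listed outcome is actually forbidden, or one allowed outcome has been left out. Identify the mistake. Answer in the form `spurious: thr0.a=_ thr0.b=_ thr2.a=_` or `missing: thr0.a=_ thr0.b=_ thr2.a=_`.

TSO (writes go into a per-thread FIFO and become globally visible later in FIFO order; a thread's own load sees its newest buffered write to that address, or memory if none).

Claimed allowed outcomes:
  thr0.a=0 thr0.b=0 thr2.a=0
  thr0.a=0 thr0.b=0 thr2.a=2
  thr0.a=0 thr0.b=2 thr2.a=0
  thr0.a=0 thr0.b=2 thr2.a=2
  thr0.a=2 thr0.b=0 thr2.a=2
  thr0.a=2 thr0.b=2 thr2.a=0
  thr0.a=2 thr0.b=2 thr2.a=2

outcome vector order: (thr0.a,thr0.b,thr2.a)
TSO: 6 outcomes — {0/0/0, 0/0/2, 0/2/0, 0/2/2, 2/2/0, 2/2/2}
claimed∖TSO = {2/0/2}

spurious: thr0.a=2 thr0.b=0 thr2.a=2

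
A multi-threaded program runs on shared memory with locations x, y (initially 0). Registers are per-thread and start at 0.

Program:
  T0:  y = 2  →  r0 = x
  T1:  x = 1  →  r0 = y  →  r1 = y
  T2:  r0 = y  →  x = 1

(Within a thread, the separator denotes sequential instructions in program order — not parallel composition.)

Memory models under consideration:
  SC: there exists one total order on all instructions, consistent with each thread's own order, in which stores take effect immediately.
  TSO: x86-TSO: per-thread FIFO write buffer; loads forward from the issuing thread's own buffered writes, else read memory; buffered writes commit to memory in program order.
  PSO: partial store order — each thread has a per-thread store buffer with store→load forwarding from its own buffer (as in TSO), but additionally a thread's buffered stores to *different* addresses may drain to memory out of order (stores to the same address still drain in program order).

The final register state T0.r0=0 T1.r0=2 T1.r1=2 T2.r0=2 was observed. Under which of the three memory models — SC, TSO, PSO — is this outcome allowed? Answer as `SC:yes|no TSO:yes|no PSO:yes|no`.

SC:yes TSO:yes PSO:yes

outcome vector order: (T0.r0,T1.r0,T1.r1,T2.r0)
SC (8): (0,2,2,0) (0,2,2,2) (1,0,0,0) (1,0,0,2) (1,0,2,0) (1,0,2,2) (1,2,2,0) (1,2,2,2)
TSO (12): (0,0,0,0) (0,0,0,2) (0,0,2,0) (0,0,2,2) (0,2,2,0) (0,2,2,2) (1,0,0,0) (1,0,0,2) (1,0,2,0) (1,0,2,2) (1,2,2,0) (1,2,2,2)
PSO (12): (0,0,0,0) (0,0,0,2) (0,0,2,0) (0,0,2,2) (0,2,2,0) (0,2,2,2) (1,0,0,0) (1,0,0,2) (1,0,2,0) (1,0,2,2) (1,2,2,0) (1,2,2,2)
target (0,2,2,2) ∈ {SC,TSO,PSO}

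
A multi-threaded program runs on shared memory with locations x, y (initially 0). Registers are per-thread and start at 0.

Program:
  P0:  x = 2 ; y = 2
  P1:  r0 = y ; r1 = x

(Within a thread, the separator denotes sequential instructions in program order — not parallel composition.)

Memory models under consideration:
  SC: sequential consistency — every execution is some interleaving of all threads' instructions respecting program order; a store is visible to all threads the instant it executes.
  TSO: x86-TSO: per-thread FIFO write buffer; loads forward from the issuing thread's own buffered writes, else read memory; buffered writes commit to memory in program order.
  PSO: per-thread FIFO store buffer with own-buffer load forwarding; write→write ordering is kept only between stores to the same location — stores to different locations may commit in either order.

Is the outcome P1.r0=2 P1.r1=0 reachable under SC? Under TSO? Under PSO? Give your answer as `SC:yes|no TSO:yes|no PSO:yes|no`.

outcome vector order: (P1.r0,P1.r1)
[SC] allowed = {(0,0) (0,2) (2,2)}
[TSO] allowed = {(0,0) (0,2) (2,2)}
[PSO] allowed = {(0,0) (0,2) (2,0) (2,2)}
target (2,0) ∈ {PSO}

SC:no TSO:no PSO:yes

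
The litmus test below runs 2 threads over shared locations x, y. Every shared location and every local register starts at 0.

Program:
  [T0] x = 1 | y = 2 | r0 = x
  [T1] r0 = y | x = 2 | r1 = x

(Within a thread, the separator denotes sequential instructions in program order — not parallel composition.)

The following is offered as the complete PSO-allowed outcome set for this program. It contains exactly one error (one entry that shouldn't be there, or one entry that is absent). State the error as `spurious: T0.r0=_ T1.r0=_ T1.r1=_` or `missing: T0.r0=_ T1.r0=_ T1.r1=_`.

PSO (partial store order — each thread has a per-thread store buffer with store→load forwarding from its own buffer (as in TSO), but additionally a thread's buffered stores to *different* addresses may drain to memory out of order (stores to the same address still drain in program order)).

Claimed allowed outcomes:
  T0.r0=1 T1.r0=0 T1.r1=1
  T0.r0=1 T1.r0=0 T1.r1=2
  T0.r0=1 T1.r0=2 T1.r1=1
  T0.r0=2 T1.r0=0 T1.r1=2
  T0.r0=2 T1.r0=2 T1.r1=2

outcome vector order: (T0.r0,T1.r0,T1.r1)
[PSO] allowed = {1/0/1; 1/0/2; 1/2/1; 1/2/2; 2/0/2; 2/2/2}
PSO∖claimed = {1/2/2}

missing: T0.r0=1 T1.r0=2 T1.r1=2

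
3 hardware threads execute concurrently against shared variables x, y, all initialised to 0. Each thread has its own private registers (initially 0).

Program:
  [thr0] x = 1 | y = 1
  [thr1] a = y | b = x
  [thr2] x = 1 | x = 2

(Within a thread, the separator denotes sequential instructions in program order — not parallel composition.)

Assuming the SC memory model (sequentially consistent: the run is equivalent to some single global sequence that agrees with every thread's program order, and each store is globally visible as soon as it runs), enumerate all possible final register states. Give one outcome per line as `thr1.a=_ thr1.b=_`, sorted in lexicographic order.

outcome vector order: (thr1.a,thr1.b)
|SC outcomes| = 5

thr1.a=0 thr1.b=0
thr1.a=0 thr1.b=1
thr1.a=0 thr1.b=2
thr1.a=1 thr1.b=1
thr1.a=1 thr1.b=2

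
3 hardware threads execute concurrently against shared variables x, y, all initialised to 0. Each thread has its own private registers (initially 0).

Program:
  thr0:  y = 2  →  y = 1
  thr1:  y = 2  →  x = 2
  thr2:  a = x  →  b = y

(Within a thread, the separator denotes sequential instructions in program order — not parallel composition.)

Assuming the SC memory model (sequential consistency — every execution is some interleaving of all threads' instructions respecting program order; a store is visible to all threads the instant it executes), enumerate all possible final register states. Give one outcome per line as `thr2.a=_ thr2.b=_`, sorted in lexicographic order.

outcome vector order: (thr2.a,thr2.b)
|SC outcomes| = 5

thr2.a=0 thr2.b=0
thr2.a=0 thr2.b=1
thr2.a=0 thr2.b=2
thr2.a=2 thr2.b=1
thr2.a=2 thr2.b=2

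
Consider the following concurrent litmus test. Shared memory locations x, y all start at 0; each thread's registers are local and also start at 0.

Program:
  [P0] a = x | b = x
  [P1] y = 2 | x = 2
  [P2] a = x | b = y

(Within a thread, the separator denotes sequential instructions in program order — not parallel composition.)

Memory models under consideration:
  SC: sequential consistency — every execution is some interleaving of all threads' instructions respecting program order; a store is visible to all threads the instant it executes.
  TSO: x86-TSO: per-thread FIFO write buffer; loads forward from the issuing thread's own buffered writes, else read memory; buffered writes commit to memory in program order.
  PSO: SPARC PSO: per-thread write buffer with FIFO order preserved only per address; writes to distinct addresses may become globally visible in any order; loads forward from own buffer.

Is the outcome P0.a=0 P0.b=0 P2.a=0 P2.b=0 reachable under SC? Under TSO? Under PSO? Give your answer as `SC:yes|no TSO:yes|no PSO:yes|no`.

outcome vector order: (P0.a,P0.b,P2.a,P2.b)
SC (9): <0 0 0 0>, <0 0 0 2>, <0 0 2 2>, <0 2 0 0>, <0 2 0 2>, <0 2 2 2>, <2 2 0 0>, <2 2 0 2>, <2 2 2 2>
TSO (9): <0 0 0 0>, <0 0 0 2>, <0 0 2 2>, <0 2 0 0>, <0 2 0 2>, <0 2 2 2>, <2 2 0 0>, <2 2 0 2>, <2 2 2 2>
PSO (12): <0 0 0 0>, <0 0 0 2>, <0 0 2 0>, <0 0 2 2>, <0 2 0 0>, <0 2 0 2>, <0 2 2 0>, <0 2 2 2>, <2 2 0 0>, <2 2 0 2>, <2 2 2 0>, <2 2 2 2>
target <0 0 0 0> ∈ {SC,TSO,PSO}

SC:yes TSO:yes PSO:yes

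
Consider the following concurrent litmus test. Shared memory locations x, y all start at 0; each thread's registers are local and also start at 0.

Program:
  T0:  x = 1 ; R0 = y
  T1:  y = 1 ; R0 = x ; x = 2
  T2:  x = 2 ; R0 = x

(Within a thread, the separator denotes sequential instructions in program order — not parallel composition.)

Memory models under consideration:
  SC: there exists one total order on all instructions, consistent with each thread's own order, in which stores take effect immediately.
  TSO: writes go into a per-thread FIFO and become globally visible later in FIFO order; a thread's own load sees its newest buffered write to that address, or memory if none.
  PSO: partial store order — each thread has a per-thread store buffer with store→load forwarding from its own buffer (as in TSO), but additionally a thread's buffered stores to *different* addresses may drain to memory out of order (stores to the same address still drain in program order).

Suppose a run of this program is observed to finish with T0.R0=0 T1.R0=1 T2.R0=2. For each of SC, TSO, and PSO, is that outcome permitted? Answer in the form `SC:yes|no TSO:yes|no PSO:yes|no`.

SC:yes TSO:yes PSO:yes

outcome vector order: (T0.R0,T1.R0,T2.R0)
SC: 9 outcomes — {011 012 022 101 102 111 112 121 122}
TSO: 12 outcomes — {001 002 011 012 021 022 101 102 111 112 121 122}
PSO: 12 outcomes — {001 002 011 012 021 022 101 102 111 112 121 122}
target 012 ∈ {SC,TSO,PSO}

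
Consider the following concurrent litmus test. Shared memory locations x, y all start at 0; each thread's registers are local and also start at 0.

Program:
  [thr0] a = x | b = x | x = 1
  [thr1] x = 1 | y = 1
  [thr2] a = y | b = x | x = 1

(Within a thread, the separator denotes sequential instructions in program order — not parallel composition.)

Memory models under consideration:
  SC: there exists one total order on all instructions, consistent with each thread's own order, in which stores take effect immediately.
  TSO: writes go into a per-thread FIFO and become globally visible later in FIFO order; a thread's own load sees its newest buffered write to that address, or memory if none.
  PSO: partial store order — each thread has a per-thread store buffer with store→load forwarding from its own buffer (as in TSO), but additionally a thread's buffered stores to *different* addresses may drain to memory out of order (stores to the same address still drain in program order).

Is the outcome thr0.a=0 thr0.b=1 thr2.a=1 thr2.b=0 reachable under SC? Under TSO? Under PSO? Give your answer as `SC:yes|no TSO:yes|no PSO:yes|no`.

outcome vector order: (thr0.a,thr0.b,thr2.a,thr2.b)
SC: 9 outcomes — {0/0/0/0 0/0/0/1 0/0/1/1 0/1/0/0 0/1/0/1 0/1/1/1 1/1/0/0 1/1/0/1 1/1/1/1}
TSO: 9 outcomes — {0/0/0/0 0/0/0/1 0/0/1/1 0/1/0/0 0/1/0/1 0/1/1/1 1/1/0/0 1/1/0/1 1/1/1/1}
PSO: 12 outcomes — {0/0/0/0 0/0/0/1 0/0/1/0 0/0/1/1 0/1/0/0 0/1/0/1 0/1/1/0 0/1/1/1 1/1/0/0 1/1/0/1 1/1/1/0 1/1/1/1}
target 0/1/1/0 ∈ {PSO}

SC:no TSO:no PSO:yes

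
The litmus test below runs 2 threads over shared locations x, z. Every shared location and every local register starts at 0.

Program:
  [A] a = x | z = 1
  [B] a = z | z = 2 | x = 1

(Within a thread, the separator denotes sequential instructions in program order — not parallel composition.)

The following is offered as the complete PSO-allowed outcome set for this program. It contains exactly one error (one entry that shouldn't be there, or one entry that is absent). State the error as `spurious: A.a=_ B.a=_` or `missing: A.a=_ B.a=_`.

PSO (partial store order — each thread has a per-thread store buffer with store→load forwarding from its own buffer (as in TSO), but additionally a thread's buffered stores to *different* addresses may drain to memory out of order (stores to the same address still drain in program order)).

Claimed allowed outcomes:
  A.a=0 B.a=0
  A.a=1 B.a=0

outcome vector order: (A.a,B.a)
PSO: 3 outcomes — {<0 0>; <0 1>; <1 0>}
PSO∖claimed = {<0 1>}

missing: A.a=0 B.a=1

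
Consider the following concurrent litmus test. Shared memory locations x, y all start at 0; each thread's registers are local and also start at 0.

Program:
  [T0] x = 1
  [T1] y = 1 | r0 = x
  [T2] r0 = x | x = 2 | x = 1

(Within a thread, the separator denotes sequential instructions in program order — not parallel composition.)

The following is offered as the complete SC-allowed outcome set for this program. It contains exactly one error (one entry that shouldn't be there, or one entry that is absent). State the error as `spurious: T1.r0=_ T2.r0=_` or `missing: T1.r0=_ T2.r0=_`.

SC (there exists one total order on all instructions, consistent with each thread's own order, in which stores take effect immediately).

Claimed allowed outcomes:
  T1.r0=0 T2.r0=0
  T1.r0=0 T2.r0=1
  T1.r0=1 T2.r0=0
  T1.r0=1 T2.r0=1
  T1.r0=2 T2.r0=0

missing: T1.r0=2 T2.r0=1

outcome vector order: (T1.r0,T2.r0)
SC (6): <0 0>; <0 1>; <1 0>; <1 1>; <2 0>; <2 1>
SC∖claimed = {<2 1>}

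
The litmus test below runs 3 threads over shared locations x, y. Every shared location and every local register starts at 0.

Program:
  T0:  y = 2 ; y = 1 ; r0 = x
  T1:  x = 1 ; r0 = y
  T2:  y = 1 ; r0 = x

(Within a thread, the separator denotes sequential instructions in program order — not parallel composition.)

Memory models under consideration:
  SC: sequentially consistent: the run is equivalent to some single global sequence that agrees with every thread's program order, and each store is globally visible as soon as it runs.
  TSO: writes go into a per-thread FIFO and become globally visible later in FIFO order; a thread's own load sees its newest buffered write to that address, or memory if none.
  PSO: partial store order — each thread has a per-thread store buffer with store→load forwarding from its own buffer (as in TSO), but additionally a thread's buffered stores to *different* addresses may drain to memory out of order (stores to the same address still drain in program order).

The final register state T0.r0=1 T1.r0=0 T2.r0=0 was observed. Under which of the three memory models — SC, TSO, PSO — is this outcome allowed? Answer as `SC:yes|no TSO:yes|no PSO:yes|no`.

SC:no TSO:yes PSO:yes

outcome vector order: (T0.r0,T1.r0,T2.r0)
[SC] allowed = {010 011 101 110 111 120 121}
[TSO] allowed = {000 001 010 011 020 021 100 101 110 111 120 121}
[PSO] allowed = {000 001 010 011 020 021 100 101 110 111 120 121}
target 100 ∈ {TSO,PSO}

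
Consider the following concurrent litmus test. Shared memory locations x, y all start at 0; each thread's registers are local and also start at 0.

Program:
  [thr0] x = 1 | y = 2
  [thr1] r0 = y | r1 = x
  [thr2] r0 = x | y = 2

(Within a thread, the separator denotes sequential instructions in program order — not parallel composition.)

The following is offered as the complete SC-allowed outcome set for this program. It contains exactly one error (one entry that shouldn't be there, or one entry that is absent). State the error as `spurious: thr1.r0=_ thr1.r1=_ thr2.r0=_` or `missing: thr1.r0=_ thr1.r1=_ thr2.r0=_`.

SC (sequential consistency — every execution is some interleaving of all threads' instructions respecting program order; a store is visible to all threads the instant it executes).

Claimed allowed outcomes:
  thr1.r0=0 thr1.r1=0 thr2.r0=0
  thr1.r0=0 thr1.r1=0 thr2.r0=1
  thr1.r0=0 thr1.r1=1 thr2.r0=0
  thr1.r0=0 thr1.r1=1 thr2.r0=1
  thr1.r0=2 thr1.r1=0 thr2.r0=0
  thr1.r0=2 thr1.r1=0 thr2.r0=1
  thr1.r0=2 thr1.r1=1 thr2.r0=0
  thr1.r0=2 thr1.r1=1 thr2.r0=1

spurious: thr1.r0=2 thr1.r1=0 thr2.r0=1

outcome vector order: (thr1.r0,thr1.r1,thr2.r0)
[SC] allowed = {000, 001, 010, 011, 200, 210, 211}
claimed∖SC = {201}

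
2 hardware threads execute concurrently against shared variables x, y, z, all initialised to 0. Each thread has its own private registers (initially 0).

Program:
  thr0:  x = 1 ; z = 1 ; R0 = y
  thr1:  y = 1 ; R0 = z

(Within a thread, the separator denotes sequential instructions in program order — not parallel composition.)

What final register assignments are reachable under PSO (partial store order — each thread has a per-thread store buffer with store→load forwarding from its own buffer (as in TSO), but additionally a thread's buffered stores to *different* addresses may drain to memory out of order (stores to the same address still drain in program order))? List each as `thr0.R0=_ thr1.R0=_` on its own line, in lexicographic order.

outcome vector order: (thr0.R0,thr1.R0)
|PSO outcomes| = 4

thr0.R0=0 thr1.R0=0
thr0.R0=0 thr1.R0=1
thr0.R0=1 thr1.R0=0
thr0.R0=1 thr1.R0=1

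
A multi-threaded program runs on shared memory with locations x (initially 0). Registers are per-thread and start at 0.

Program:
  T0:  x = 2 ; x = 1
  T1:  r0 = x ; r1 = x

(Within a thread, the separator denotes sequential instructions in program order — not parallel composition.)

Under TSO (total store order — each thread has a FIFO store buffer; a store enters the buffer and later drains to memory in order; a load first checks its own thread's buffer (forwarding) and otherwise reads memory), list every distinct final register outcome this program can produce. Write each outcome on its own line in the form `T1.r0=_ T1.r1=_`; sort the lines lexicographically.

T1.r0=0 T1.r1=0
T1.r0=0 T1.r1=1
T1.r0=0 T1.r1=2
T1.r0=1 T1.r1=1
T1.r0=2 T1.r1=1
T1.r0=2 T1.r1=2

outcome vector order: (T1.r0,T1.r1)
|TSO outcomes| = 6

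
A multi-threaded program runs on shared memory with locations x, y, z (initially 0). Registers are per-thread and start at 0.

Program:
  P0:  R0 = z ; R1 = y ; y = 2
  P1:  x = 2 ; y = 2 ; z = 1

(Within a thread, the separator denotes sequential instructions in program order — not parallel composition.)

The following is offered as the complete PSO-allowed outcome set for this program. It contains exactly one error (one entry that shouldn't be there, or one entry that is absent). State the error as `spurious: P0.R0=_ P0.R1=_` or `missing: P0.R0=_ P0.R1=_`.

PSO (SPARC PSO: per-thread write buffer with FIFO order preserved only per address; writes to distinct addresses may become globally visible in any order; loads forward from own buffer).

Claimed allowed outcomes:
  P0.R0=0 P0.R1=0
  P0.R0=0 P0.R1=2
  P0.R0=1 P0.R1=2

missing: P0.R0=1 P0.R1=0

outcome vector order: (P0.R0,P0.R1)
PSO (4): 0/0, 0/2, 1/0, 1/2
PSO∖claimed = {1/0}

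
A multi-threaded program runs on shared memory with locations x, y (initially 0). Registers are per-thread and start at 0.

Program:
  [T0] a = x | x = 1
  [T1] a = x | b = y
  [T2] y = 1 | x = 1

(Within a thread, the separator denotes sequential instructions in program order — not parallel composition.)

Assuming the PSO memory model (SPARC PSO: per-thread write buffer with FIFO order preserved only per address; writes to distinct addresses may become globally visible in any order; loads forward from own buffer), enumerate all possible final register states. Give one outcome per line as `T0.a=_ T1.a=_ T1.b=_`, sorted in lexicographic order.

outcome vector order: (T0.a,T1.a,T1.b)
|PSO outcomes| = 8

T0.a=0 T1.a=0 T1.b=0
T0.a=0 T1.a=0 T1.b=1
T0.a=0 T1.a=1 T1.b=0
T0.a=0 T1.a=1 T1.b=1
T0.a=1 T1.a=0 T1.b=0
T0.a=1 T1.a=0 T1.b=1
T0.a=1 T1.a=1 T1.b=0
T0.a=1 T1.a=1 T1.b=1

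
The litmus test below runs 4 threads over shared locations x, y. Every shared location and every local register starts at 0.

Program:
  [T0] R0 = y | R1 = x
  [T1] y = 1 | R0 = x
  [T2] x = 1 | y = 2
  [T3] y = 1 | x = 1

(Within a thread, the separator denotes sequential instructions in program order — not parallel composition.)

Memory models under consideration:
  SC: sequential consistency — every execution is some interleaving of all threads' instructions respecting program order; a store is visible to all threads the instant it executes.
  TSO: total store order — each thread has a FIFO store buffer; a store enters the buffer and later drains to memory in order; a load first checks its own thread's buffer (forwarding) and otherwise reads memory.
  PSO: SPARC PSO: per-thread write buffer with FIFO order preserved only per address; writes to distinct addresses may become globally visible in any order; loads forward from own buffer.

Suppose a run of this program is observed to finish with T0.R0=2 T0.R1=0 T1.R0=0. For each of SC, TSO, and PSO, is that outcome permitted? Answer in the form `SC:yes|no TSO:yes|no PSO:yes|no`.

outcome vector order: (T0.R0,T0.R1,T1.R0)
SC (10): 000 001 010 011 100 101 110 111 210 211
TSO (10): 000 001 010 011 100 101 110 111 210 211
PSO (12): 000 001 010 011 100 101 110 111 200 201 210 211
target 200 ∈ {PSO}

SC:no TSO:no PSO:yes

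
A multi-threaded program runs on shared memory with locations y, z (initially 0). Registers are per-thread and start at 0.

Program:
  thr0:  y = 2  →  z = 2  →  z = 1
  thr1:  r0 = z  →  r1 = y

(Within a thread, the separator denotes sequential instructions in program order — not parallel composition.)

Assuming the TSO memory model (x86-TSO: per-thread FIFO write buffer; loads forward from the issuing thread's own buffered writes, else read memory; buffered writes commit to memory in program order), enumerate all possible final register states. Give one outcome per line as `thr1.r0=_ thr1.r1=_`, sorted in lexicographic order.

outcome vector order: (thr1.r0,thr1.r1)
|TSO outcomes| = 4

thr1.r0=0 thr1.r1=0
thr1.r0=0 thr1.r1=2
thr1.r0=1 thr1.r1=2
thr1.r0=2 thr1.r1=2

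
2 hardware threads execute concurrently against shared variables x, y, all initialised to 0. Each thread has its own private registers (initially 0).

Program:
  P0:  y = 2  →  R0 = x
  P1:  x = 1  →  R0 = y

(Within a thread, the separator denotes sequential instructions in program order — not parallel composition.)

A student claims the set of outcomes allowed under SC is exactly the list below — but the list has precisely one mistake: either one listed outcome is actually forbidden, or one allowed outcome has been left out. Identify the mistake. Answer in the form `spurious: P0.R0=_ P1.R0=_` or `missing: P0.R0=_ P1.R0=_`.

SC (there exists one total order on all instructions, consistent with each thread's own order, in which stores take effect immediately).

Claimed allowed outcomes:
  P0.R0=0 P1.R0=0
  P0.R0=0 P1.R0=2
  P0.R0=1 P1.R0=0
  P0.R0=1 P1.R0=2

spurious: P0.R0=0 P1.R0=0

outcome vector order: (P0.R0,P1.R0)
SC (3): 0/2; 1/0; 1/2
claimed∖SC = {0/0}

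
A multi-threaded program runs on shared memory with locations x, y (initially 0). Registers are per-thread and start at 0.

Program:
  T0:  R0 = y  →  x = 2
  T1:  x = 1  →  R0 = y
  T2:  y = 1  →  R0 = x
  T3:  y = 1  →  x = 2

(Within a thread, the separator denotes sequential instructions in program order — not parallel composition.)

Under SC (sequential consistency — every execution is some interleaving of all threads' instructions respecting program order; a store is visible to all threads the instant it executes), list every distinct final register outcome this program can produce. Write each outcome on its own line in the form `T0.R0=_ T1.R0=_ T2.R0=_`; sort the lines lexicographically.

T0.R0=0 T1.R0=0 T2.R0=1
T0.R0=0 T1.R0=0 T2.R0=2
T0.R0=0 T1.R0=1 T2.R0=0
T0.R0=0 T1.R0=1 T2.R0=1
T0.R0=0 T1.R0=1 T2.R0=2
T0.R0=1 T1.R0=0 T2.R0=1
T0.R0=1 T1.R0=0 T2.R0=2
T0.R0=1 T1.R0=1 T2.R0=0
T0.R0=1 T1.R0=1 T2.R0=1
T0.R0=1 T1.R0=1 T2.R0=2

outcome vector order: (T0.R0,T1.R0,T2.R0)
|SC outcomes| = 10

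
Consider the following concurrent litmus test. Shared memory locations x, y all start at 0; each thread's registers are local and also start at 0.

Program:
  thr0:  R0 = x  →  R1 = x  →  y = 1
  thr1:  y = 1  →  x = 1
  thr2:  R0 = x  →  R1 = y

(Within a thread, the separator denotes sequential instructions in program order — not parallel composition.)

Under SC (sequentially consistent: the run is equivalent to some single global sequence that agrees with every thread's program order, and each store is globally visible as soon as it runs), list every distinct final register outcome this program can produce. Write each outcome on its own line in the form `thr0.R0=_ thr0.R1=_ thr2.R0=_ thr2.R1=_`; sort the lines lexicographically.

thr0.R0=0 thr0.R1=0 thr2.R0=0 thr2.R1=0
thr0.R0=0 thr0.R1=0 thr2.R0=0 thr2.R1=1
thr0.R0=0 thr0.R1=0 thr2.R0=1 thr2.R1=1
thr0.R0=0 thr0.R1=1 thr2.R0=0 thr2.R1=0
thr0.R0=0 thr0.R1=1 thr2.R0=0 thr2.R1=1
thr0.R0=0 thr0.R1=1 thr2.R0=1 thr2.R1=1
thr0.R0=1 thr0.R1=1 thr2.R0=0 thr2.R1=0
thr0.R0=1 thr0.R1=1 thr2.R0=0 thr2.R1=1
thr0.R0=1 thr0.R1=1 thr2.R0=1 thr2.R1=1

outcome vector order: (thr0.R0,thr0.R1,thr2.R0,thr2.R1)
|SC outcomes| = 9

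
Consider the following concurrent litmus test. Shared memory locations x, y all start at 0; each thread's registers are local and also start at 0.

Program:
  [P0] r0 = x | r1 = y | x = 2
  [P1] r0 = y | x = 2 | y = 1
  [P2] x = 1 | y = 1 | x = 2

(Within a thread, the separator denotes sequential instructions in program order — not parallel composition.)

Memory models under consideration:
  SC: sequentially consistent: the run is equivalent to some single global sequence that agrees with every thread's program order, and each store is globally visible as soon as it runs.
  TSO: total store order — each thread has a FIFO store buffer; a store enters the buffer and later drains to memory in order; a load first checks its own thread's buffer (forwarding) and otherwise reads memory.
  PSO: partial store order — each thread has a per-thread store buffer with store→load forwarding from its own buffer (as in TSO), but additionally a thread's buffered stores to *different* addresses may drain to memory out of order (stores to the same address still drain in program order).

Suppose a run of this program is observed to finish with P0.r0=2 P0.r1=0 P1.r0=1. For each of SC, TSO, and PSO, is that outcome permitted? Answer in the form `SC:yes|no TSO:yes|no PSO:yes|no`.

SC:no TSO:no PSO:yes

outcome vector order: (P0.r0,P0.r1,P1.r0)
under SC → (0,0,0); (0,0,1); (0,1,0); (0,1,1); (1,0,0); (1,0,1); (1,1,0); (1,1,1); (2,0,0); (2,1,0); (2,1,1)
under TSO → (0,0,0); (0,0,1); (0,1,0); (0,1,1); (1,0,0); (1,0,1); (1,1,0); (1,1,1); (2,0,0); (2,1,0); (2,1,1)
under PSO → (0,0,0); (0,0,1); (0,1,0); (0,1,1); (1,0,0); (1,0,1); (1,1,0); (1,1,1); (2,0,0); (2,0,1); (2,1,0); (2,1,1)
target (2,0,1) ∈ {PSO}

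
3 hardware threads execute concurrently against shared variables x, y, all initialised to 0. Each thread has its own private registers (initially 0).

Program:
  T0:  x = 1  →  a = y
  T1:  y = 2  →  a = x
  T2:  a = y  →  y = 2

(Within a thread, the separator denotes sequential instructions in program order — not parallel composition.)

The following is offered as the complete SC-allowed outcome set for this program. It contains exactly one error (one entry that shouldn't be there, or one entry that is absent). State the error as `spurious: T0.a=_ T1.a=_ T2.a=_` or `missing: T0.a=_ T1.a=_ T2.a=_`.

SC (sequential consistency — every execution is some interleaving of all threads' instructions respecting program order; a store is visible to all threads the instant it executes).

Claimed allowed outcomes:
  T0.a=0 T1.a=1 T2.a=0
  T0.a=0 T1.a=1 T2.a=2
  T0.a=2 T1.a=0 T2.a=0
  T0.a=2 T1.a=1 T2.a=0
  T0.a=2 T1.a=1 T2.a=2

outcome vector order: (T0.a,T1.a,T2.a)
[SC] allowed = {0/1/0; 0/1/2; 2/0/0; 2/0/2; 2/1/0; 2/1/2}
SC∖claimed = {2/0/2}

missing: T0.a=2 T1.a=0 T2.a=2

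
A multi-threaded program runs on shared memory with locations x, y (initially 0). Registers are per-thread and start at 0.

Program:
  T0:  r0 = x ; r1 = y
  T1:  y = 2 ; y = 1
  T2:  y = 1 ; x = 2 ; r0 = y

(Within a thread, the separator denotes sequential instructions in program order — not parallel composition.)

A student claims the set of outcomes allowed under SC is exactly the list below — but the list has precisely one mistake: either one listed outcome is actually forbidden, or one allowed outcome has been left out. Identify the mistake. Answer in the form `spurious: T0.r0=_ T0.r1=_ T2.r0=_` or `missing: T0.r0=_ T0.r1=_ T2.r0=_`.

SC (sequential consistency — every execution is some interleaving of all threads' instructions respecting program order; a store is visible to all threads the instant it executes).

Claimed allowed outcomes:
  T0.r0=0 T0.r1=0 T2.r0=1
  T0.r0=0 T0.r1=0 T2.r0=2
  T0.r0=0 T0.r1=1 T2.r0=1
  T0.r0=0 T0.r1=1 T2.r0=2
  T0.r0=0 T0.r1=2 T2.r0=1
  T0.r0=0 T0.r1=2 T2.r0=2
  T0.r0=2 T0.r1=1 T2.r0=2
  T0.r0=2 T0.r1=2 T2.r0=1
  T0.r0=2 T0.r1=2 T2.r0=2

missing: T0.r0=2 T0.r1=1 T2.r0=1

outcome vector order: (T0.r0,T0.r1,T2.r0)
under SC → 001; 002; 011; 012; 021; 022; 211; 212; 221; 222
SC∖claimed = {211}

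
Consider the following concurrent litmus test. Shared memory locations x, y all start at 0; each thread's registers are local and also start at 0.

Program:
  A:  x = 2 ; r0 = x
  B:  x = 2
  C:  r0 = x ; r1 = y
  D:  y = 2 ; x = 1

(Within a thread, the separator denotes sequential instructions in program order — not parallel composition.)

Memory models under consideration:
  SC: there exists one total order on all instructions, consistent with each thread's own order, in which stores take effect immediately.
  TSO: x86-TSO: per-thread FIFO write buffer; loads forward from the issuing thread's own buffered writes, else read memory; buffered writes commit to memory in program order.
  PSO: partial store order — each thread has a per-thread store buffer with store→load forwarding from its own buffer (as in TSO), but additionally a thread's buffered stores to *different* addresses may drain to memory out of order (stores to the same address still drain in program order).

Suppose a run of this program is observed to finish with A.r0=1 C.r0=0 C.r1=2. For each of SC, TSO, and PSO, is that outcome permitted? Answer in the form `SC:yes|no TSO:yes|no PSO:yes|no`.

SC:yes TSO:yes PSO:yes

outcome vector order: (A.r0,C.r0,C.r1)
SC: 10 outcomes — {(1,0,0), (1,0,2), (1,1,2), (1,2,0), (1,2,2), (2,0,0), (2,0,2), (2,1,2), (2,2,0), (2,2,2)}
TSO: 10 outcomes — {(1,0,0), (1,0,2), (1,1,2), (1,2,0), (1,2,2), (2,0,0), (2,0,2), (2,1,2), (2,2,0), (2,2,2)}
PSO: 12 outcomes — {(1,0,0), (1,0,2), (1,1,0), (1,1,2), (1,2,0), (1,2,2), (2,0,0), (2,0,2), (2,1,0), (2,1,2), (2,2,0), (2,2,2)}
target (1,0,2) ∈ {SC,TSO,PSO}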